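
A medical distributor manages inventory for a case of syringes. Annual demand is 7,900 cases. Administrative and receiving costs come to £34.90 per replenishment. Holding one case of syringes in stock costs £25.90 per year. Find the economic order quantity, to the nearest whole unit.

EOQ = √(2DS / H) = √(2 × 7,900 × 34.9 / 25.9).
= √(551,420 / 25.9) = √21,290.3475 ≈ 145.912.

Q* ≈ 146 cases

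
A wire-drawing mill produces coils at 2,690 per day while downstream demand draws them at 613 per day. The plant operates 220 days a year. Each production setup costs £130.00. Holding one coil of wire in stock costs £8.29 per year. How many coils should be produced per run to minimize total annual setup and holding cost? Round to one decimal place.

Annual demand D = 613 × 220 = 134,860.
Production build-up factor (1 − d/p) = 1 − 613/2,690 = 0.7721.
Q* = √(2DS / (H(1 − d/p))) = √(2 × 134,860 × 130 / (8.29 × 0.7721)).
= √(35,063,600 / 6.4009) ≈ 2340.501.

Q* ≈ 2,340.5 coils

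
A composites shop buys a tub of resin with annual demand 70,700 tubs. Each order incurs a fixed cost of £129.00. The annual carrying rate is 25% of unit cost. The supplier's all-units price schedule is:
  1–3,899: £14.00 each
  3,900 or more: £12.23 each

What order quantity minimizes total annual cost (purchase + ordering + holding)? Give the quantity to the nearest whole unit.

Holding cost per unit per year at price C is H = 0.25·C.
Evaluate total cost at each tier's feasible EOQ or, if the EOQ is below the tier, at the tier's minimum quantity.
EOQ at £14.00 = 2282.9 (feasible in tier 1): TC = 70,700×£14.00 + (70,700/2282.9)×129 + (2282.9/2)×0.25×£14.00 = £997,790.13.
EOQ at £12.23 = 2442.5 < 3900, so use break Q=3900: TC = 70,700×£12.23 + (70,700/3900.0)×129 + (3900.0/2)×0.25×£12.23 = £872,961.66.
Lowest total cost is £872,961.66 at Q = 3900.0.

Q* ≈ 3,900 tubs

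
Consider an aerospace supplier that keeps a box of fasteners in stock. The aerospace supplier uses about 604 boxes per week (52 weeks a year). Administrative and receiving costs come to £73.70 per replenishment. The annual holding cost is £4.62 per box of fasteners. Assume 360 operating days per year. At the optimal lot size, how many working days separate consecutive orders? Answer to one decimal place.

Annual demand D = 604 × 52 = 31,408.
Q* = √(2DS/H) = √(2 × 31,408 × 73.7 / 4.62) ≈ 1001.03.
Cycle time = Q*/D × 360 = 1001.03 / 31,408 × 360 ≈ 11.474 days.

T ≈ 11.5 days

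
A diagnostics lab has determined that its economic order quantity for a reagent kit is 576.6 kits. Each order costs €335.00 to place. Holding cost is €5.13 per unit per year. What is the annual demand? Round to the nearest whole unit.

Squaring Q* = √(2DS/H) gives Q*² = 2DS/H.
From Q* = √(2DS/H): D = Q*²H / (2S) = 576.6² × 5.13 / (2 × 335) = 2545.610.

D ≈ 2,546 kits per year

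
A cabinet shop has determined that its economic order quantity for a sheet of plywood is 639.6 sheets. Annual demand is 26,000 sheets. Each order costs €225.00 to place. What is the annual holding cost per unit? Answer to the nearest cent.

H ≈ €28.60

Squaring Q* = √(2DS/H) gives Q*² = 2DS/H.
From Q* = √(2DS/H): H = 2DS / Q*² = 2 × 26,000 × 225 / 639.6² = 28.6002.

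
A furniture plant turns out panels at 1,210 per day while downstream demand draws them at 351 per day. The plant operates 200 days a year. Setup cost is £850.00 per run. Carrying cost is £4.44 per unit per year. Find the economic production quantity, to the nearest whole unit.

Q* ≈ 6,153 panels

Annual demand D = 351 × 200 = 70,200.
Production build-up factor (1 − d/p) = 1 − 351/1,210 = 0.7099.
Q* = √(2DS / (H(1 − d/p))) = √(2 × 70,200 × 850 / (4.44 × 0.7099)).
= √(119,340,000 / 3.152) ≈ 6153.152.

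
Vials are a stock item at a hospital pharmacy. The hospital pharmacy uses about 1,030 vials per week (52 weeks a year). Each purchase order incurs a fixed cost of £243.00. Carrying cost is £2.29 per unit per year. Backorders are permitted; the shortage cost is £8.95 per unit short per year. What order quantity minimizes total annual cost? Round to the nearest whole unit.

Q* ≈ 3,778 vials

Annual demand D = 1,030 × 52 = 53,560.
With planned backorders, Q* = √(2DS/H) · √((H+B)/B).
√(2DS/H) = √(2 × 53,560 × 243 / 2.29) = 3371.481.
√((H+B)/B) = √((2.29+8.95)/8.95) = 1.1207.
Q* ≈ 3778.264.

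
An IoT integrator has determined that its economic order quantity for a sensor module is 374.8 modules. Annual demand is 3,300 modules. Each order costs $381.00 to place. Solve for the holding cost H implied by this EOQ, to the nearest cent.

The basic EOQ model gives Q* = √(2DS/H); rearrange for the unknown.
From Q* = √(2DS/H): H = 2DS / Q*² = 2 × 3,300 × 381 / 374.8² = 17.9007.

H ≈ $17.90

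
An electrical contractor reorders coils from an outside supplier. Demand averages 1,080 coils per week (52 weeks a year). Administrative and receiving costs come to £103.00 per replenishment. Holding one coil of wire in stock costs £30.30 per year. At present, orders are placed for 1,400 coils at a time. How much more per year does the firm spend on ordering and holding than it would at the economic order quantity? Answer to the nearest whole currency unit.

Extra cost ≈ £6,619 per year

Annual demand D = 1,080 × 52 = 56,160.
EOQ = √(2DS/H) = √(2 × 56,160 × 103 / 30.3) ≈ 617.91.
Cost at Q* = (D/Q*)S + (Q*/2)H = √(2DSH) ≈ £18,722.70.
Cost at Q = 1,400: (56,160/1,400)×103 + (1,400/2)×30.3 = £4,131.77 + £21,210.00 = £25,341.77.
Excess = £25,341.77 − £18,722.70 = £6,619.07.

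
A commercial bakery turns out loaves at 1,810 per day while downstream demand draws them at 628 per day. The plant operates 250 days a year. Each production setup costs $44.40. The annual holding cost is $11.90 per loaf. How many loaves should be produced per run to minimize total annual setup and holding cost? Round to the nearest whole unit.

Q* ≈ 1,339 loaves

Annual demand D = 628 × 250 = 157,000.
Production build-up factor (1 − d/p) = 1 − 628/1,810 = 0.6530.
Q* = √(2DS / (H(1 − d/p))) = √(2 × 157,000 × 44.4 / (11.9 × 0.6530)).
= √(13,941,600 / 7.7712) ≈ 1339.410.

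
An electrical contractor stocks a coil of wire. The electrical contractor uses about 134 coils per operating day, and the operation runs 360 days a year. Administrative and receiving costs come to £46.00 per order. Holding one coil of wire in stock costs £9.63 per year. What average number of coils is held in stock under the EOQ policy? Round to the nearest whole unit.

Average inventory ≈ 339 coils

Annual demand D = 134 × 360 = 48,240.
The optimal lot size = √(2DS/H) = √(2 × 48,240 × 46 / 9.63) ≈ 678.87.
Average inventory = Q*/2 ≈ 678.87 / 2 = 339.433.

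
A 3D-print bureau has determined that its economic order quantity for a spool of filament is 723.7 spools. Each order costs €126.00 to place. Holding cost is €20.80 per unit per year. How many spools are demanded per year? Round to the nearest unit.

D ≈ 43,229 spools per year

Invert the EOQ relation Q*² = 2DS/H.
From Q* = √(2DS/H): D = Q*²H / (2S) = 723.7² × 20.8 / (2 × 126) = 43229.473.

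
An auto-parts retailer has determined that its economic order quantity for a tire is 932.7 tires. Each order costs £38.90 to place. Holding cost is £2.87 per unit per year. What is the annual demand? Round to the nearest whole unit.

The basic EOQ model gives Q* = √(2DS/H); rearrange for the unknown.
From Q* = √(2DS/H): D = Q*²H / (2S) = 932.7² × 2.87 / (2 × 38.9) = 32091.222.

D ≈ 32,091 tires per year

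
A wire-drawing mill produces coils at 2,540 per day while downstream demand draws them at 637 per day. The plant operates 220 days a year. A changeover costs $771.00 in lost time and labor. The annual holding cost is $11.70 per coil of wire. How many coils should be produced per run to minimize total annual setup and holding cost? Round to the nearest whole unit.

Q* ≈ 4,965 coils

Annual demand D = 637 × 220 = 140,140.
Production build-up factor (1 − d/p) = 1 − 637/2,540 = 0.7492.
Q* = √(2DS / (H(1 − d/p))) = √(2 × 140,140 × 771 / (11.7 × 0.7492)).
= √(216,095,880 / 8.7658) ≈ 4965.097.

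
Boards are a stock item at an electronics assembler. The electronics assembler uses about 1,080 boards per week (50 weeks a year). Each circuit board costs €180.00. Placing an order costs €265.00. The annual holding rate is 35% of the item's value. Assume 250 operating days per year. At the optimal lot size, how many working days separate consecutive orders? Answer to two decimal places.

Annual demand D = 1,080 × 50 = 54,000.
Holding cost H = 0.35 × €180.00 = €63.0000 per unit per year.
Q* = √(2DS/H) = √(2 × 54,000 × 265 / 63) ≈ 674.01.
Cycle time = Q*/D × 250 = 674.01 / 54,000 × 250 ≈ 3.120 days.

T ≈ 3.12 days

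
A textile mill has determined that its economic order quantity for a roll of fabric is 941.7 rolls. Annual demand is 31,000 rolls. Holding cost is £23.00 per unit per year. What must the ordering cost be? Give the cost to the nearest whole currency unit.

Squaring Q* = √(2DS/H) gives Q*² = 2DS/H.
From Q* = √(2DS/H): S = Q*²H / (2D) = 941.7² × 23 / (2 × 31,000) = 328.9738.

S ≈ £329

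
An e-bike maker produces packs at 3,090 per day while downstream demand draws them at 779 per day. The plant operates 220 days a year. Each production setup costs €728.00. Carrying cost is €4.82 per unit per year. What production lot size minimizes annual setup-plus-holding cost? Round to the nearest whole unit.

Q* ≈ 8,320 packs

Annual demand D = 779 × 220 = 171,380.
Production build-up factor (1 − d/p) = 1 − 779/3,090 = 0.7479.
Q* = √(2DS / (H(1 − d/p))) = √(2 × 171,380 × 728 / (4.82 × 0.7479)).
= √(249,529,280 / 3.6049) ≈ 8319.869.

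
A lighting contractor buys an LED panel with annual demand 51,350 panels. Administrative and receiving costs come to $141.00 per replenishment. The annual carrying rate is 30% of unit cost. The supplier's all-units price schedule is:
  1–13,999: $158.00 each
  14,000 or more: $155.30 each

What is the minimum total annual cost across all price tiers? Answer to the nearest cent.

Holding cost per unit per year at price C is H = 0.30·C.
For each price level, check whether its EOQ is feasible; otherwise the best quantity at that price is the breakpoint.
EOQ at $158.00 = 552.7 (feasible in tier 1): TC = 51,350×$158.00 + (51,350/552.7)×141 + (552.7/2)×0.30×$158.00 = $8,139,498.95.
EOQ at $155.30 = 557.5 < 14000, so use break Q=14000: TC = 51,350×$155.30 + (51,350/14000.0)×141 + (14000.0/2)×0.30×$155.30 = $8,301,302.17.
Lowest total cost among the candidates is at Q = 552.7.

TC* ≈ $8,139,498.95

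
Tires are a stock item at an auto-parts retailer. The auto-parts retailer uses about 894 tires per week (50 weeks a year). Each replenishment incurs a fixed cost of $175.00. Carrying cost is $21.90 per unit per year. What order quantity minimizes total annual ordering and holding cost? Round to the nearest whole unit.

Q* ≈ 845 tires

Annual demand D = 894 × 50 = 44,700.
EOQ = √(2DS / H) = √(2 × 44,700 × 175 / 21.9).
= √(15,645,000 / 21.9) = √714,383.5616 ≈ 845.212.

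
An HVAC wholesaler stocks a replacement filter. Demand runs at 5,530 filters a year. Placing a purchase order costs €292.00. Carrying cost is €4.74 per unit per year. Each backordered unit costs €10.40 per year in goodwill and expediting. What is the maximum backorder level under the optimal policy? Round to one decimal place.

With planned backorders, Q* = √(2DS/H) · √((H+B)/B).
√(2DS/H) = √(2 × 5,530 × 292 / 4.74) = 825.429.
√((H+B)/B) = √((4.74+10.4)/10.4) = 1.2066.
Q* ≈ 995.924.
S* = Q* · H/(H+B) = 995.924 × 4.74/15.14 ≈ 311.802.

S* ≈ 311.8 filters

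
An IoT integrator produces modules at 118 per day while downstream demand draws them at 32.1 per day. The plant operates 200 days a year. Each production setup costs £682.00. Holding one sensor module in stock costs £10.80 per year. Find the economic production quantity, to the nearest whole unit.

Q* ≈ 1,055 modules

Annual demand D = 32.1 × 200 = 6,420.
Production build-up factor (1 − d/p) = 1 − 32.1/118 = 0.7280.
Q* = √(2DS / (H(1 − d/p))) = √(2 × 6,420 × 682 / (10.8 × 0.7280)).
= √(8,756,880 / 7.862) ≈ 1055.376.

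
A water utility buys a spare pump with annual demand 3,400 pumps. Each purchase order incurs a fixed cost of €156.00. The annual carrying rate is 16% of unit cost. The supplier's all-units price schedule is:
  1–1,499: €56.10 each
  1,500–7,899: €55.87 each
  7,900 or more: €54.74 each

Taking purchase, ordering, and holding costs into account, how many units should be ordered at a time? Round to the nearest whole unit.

Q* ≈ 344 pumps

Holding cost per unit per year at price C is H = 0.16·C.
Evaluate total cost at each tier's feasible EOQ or, if the EOQ is below the tier, at the tier's minimum quantity.
EOQ at €56.10 = 343.8 (feasible in tier 1): TC = 3,400×€56.10 + (3,400/343.8)×156 + (343.8/2)×0.16×€56.10 = €193,825.73.
EOQ at €55.87 = 344.5 < 1500, so use break Q=1500: TC = 3,400×€55.87 + (3,400/1500.0)×156 + (1500.0/2)×0.16×€55.87 = €197,016.00.
EOQ at €54.74 = 348.0 < 7900, so use break Q=7900: TC = 3,400×€54.74 + (3,400/7900.0)×156 + (7900.0/2)×0.16×€54.74 = €220,778.82.
Lowest total cost is €193,825.73 at Q = 343.8.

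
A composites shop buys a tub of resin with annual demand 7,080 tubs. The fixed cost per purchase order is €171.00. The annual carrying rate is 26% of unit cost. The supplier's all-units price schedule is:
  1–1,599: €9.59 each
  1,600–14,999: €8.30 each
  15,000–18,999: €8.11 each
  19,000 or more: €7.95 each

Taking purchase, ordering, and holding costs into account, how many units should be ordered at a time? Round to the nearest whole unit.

Holding cost per unit per year at price C is H = 0.26·C.
Evaluate total cost at each tier's feasible EOQ or, if the EOQ is below the tier, at the tier's minimum quantity.
EOQ at €9.59 = 985.4 (feasible in tier 1): TC = 7,080×€9.59 + (7,080/985.4)×171 + (985.4/2)×0.26×€9.59 = €70,354.32.
EOQ at €8.30 = 1059.3 < 1600, so use break Q=1600: TC = 7,080×€8.30 + (7,080/1600.0)×171 + (1600.0/2)×0.26×€8.30 = €61,247.08.
EOQ at €8.11 = 1071.6 < 15000, so use break Q=15000: TC = 7,080×€8.11 + (7,080/15000.0)×171 + (15000.0/2)×0.26×€8.11 = €73,314.01.
EOQ at €7.95 = 1082.3 < 19000, so use break Q=19000: TC = 7,080×€7.95 + (7,080/19000.0)×171 + (19000.0/2)×0.26×€7.95 = €75,986.22.
Lowest total cost is €61,247.08 at Q = 1600.0.

Q* ≈ 1,600 tubs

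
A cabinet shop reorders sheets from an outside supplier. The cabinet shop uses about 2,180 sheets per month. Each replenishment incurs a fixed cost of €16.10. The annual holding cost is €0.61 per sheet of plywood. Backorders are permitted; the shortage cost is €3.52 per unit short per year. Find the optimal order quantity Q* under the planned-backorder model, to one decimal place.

Annual demand D = 2,180 × 12 = 26,160.
With planned backorders, Q* = √(2DS/H) · √((H+B)/B).
√(2DS/H) = √(2 × 26,160 × 16.1 / 0.61) = 1175.119.
√((H+B)/B) = √((0.61+3.52)/3.52) = 1.0832.
Q* ≈ 1272.874.

Q* ≈ 1,272.9 sheets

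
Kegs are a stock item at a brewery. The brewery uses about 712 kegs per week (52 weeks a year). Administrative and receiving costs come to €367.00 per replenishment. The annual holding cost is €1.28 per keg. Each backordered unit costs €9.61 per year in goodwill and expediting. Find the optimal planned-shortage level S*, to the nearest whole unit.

Annual demand D = 712 × 52 = 37,024.
With planned backorders, Q* = √(2DS/H) · √((H+B)/B).
√(2DS/H) = √(2 × 37,024 × 367 / 1.28) = 4607.706.
√((H+B)/B) = √((1.28+9.61)/9.61) = 1.0645.
Q* ≈ 4904.977.
S* = Q* · H/(H+B) = 4904.977 × 1.28/10.89 ≈ 576.526.

S* ≈ 577 kegs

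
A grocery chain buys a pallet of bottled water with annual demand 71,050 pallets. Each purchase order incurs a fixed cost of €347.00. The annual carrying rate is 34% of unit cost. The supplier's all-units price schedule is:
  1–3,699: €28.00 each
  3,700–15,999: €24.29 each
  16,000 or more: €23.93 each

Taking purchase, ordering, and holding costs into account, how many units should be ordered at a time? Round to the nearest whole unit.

Q* ≈ 3,700 pallets

Holding cost per unit per year at price C is H = 0.34·C.
Candidates are each tier's EOQ (if it falls in that tier) and each price-break quantity.
EOQ at €28.00 = 2275.8 (feasible in tier 1): TC = 71,050×€28.00 + (71,050/2275.8)×347 + (2275.8/2)×0.34×€28.00 = €2,011,066.08.
EOQ at €24.29 = 2443.5 < 3700, so use break Q=3700: TC = 71,050×€24.29 + (71,050/3700.0)×347 + (3700.0/2)×0.34×€24.29 = €1,747,746.25.
EOQ at €23.93 = 2461.8 < 16000, so use break Q=16000: TC = 71,050×€23.93 + (71,050/16000.0)×347 + (16000.0/2)×0.34×€23.93 = €1,766,857.00.
Lowest total cost is €1,747,746.25 at Q = 3700.0.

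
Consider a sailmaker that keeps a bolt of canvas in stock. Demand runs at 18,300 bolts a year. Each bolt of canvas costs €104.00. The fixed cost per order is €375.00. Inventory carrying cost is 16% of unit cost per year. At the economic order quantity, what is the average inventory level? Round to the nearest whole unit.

Holding cost H = 0.16 × €104.00 = €16.6400 per unit per year.
The optimal lot size = √(2DS/H) = √(2 × 18,300 × 375 / 16.64) ≈ 908.20.
Average inventory = Q*/2 ≈ 908.20 / 2 = 454.098.

Average inventory ≈ 454 bolts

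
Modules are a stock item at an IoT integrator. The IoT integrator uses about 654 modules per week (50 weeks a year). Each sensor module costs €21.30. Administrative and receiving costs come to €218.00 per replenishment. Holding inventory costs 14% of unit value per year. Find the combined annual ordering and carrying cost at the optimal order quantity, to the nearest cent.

TC* ≈ €6,520.35

Annual demand D = 654 × 50 = 32,700.
Holding cost H = 0.14 × €21.30 = €2.9820 per unit per year.
EOQ = √(2DS/H) = √(2 × 32,700 × 218 / 2.982) ≈ 2186.57.
At Q*, ordering cost (D/Q*)S equals holding cost (Q*/2)H, each = √(DSH/2).
Minimum total = √(2DSH) = √(2 × 32,700 × 218 × 2.982) ≈ 6520.350.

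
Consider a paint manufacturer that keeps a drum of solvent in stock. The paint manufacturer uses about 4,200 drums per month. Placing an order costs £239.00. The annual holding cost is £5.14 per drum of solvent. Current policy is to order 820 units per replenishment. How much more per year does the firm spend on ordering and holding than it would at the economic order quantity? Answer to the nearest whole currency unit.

Extra cost ≈ £5,669 per year

Annual demand D = 4,200 × 12 = 50,400.
EOQ = √(2DS/H) = √(2 × 50,400 × 239 / 5.14) ≈ 2164.95.
Cost at Q* = (D/Q*)S + (Q*/2)H = √(2DSH) ≈ £11,127.84.
Cost at Q = 820: (50,400/820)×239 + (820/2)×5.14 = £14,689.76 + £2,107.40 = £16,797.16.
Excess = £16,797.16 − £11,127.84 = £5,669.32.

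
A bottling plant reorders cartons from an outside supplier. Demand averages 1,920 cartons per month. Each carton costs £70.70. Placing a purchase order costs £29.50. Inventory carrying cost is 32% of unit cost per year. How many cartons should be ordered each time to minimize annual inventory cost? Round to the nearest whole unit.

Q* ≈ 245 cartons

Annual demand D = 1,920 × 12 = 23,040.
Holding cost H = 0.32 × £70.70 = £22.6240 per unit per year.
EOQ = √(2DS / H) = √(2 × 23,040 × 29.5 / 22.624).
= √(1,359,360 / 22.624) = √60,084.8656 ≈ 245.122.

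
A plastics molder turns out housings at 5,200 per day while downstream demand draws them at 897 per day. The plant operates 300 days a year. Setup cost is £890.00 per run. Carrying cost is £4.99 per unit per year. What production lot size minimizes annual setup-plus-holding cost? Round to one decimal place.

Q* ≈ 10,770.4 housings

Annual demand D = 897 × 300 = 269,100.
Production build-up factor (1 − d/p) = 1 − 897/5,200 = 0.8275.
Q* = √(2DS / (H(1 − d/p))) = √(2 × 269,100 × 890 / (4.99 × 0.8275)).
= √(478,998,000 / 4.1292) ≈ 10770.418.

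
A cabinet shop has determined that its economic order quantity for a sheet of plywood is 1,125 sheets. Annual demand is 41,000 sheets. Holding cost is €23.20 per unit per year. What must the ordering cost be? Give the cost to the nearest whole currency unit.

Invert the EOQ relation Q*² = 2DS/H.
From Q* = √(2DS/H): S = Q*²H / (2D) = 1,125² × 23.2 / (2 × 41,000) = 358.0793.

S ≈ €358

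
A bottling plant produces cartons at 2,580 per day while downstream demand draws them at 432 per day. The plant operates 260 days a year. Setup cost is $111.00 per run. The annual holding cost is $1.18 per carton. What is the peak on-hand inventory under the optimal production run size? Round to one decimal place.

Annual demand D = 432 × 260 = 112,320.
Production build-up factor (1 − d/p) = 1 − 432/2,580 = 0.8326.
Q* = √(2DS / (H(1 − d/p))) = √(2 × 112,320 × 111 / (1.18 × 0.8326)).
= √(24,935,040 / 0.9824) ≈ 5037.984.
Maximum inventory = Q*(1 − d/p) = 5037.984 × 0.8326 ≈ 4194.414.

I_max ≈ 4,194.4 cartons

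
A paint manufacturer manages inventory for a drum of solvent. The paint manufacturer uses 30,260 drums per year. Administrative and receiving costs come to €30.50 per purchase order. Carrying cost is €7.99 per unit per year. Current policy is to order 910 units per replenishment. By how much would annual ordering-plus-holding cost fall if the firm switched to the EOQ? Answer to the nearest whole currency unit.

EOQ = √(2DS/H) = √(2 × 30,260 × 30.5 / 7.99) ≈ 480.65.
Cost at Q* = (D/Q*)S + (Q*/2)H = √(2DSH) ≈ €3,840.37.
Cost at Q = 910: (30,260/910)×30.5 + (910/2)×7.99 = €1,014.21 + €3,635.45 = €4,649.66.
Excess = €4,649.66 − €3,840.37 = €809.29.

Extra cost ≈ €809 per year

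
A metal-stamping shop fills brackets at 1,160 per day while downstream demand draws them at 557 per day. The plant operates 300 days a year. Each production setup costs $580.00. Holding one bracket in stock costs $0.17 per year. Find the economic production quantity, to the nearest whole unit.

Q* ≈ 46,834 brackets

Annual demand D = 557 × 300 = 167,100.
Production build-up factor (1 − d/p) = 1 − 557/1,160 = 0.5198.
Q* = √(2DS / (H(1 − d/p))) = √(2 × 167,100 × 580 / (0.17 × 0.5198)).
= √(193,836,000 / 0.0884) ≈ 46834.199.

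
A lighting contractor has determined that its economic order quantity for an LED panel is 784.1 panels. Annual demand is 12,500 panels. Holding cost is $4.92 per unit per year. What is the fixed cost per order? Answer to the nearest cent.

Invert the EOQ relation Q*² = 2DS/H.
From Q* = √(2DS/H): S = Q*²H / (2D) = 784.1² × 4.92 / (2 × 12,500) = 120.9952.

S ≈ $121.00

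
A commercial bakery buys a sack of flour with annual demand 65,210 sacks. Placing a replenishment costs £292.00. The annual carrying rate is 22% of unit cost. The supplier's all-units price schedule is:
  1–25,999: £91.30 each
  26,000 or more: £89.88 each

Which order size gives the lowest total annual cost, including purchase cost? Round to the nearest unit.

Holding cost per unit per year at price C is H = 0.22·C.
For each price level, check whether its EOQ is feasible; otherwise the best quantity at that price is the breakpoint.
EOQ at £91.30 = 1376.9 (feasible in tier 1): TC = 65,210×£91.30 + (65,210/1376.9)×292 + (1376.9/2)×0.22×£91.30 = £5,981,330.33.
EOQ at £89.88 = 1387.8 < 26000, so use break Q=26000: TC = 65,210×£89.88 + (65,210/26000.0)×292 + (26000.0/2)×0.22×£89.88 = £6,118,863.96.
Lowest total cost is £5,981,330.33 at Q = 1376.9.

Q* ≈ 1,377 sacks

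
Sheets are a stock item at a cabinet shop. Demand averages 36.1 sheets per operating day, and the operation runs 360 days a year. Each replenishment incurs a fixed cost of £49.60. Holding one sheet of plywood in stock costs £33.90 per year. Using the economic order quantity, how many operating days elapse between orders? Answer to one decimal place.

T ≈ 5.4 days

Annual demand D = 36.1 × 360 = 12,996.
EOQ = √(2DS/H) = √(2 × 12,996 × 49.6 / 33.9) ≈ 195.01.
Cycle time = Q*/D × 360 = 195.01 / 12,996 × 360 ≈ 5.402 days.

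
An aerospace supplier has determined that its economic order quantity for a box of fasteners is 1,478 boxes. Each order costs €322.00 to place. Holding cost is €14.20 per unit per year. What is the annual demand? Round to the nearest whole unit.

D ≈ 48,167 boxes per year

Squaring Q* = √(2DS/H) gives Q*² = 2DS/H.
From Q* = √(2DS/H): D = Q*²H / (2S) = 1,478² × 14.2 / (2 × 322) = 48167.194.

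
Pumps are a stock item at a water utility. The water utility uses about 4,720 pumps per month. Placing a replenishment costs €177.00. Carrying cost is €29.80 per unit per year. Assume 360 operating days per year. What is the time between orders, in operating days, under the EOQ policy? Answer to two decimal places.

Annual demand D = 4,720 × 12 = 56,640.
EOQ = √(2DS/H) = √(2 × 56,640 × 177 / 29.8) ≈ 820.27.
Cycle time = Q*/D × 360 = 820.27 / 56,640 × 360 ≈ 5.214 days.

T ≈ 5.21 days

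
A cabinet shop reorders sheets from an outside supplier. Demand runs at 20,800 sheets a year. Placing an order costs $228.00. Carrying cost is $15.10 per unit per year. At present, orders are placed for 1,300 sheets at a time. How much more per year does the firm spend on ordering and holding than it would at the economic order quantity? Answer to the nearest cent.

Extra cost ≈ $1,495.52 per year

EOQ = √(2DS/H) = √(2 × 20,800 × 228 / 15.1) ≈ 792.55.
Cost at Q* = (D/Q*)S + (Q*/2)H = √(2DSH) ≈ $11,967.48.
Cost at Q = 1,300: (20,800/1,300)×228 + (1,300/2)×15.1 = $3,648.00 + $9,815.00 = $13,463.00.
Excess = $13,463.00 − $11,967.48 = $1,495.52.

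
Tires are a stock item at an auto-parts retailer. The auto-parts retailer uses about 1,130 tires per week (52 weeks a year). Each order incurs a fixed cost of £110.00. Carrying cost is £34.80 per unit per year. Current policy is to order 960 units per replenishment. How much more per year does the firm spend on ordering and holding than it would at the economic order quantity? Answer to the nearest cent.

Extra cost ≈ £2,226.86 per year

Annual demand D = 1,130 × 52 = 58,760.
EOQ = √(2DS/H) = √(2 × 58,760 × 110 / 34.8) ≈ 609.48.
Cost at Q* = (D/Q*)S + (Q*/2)H = √(2DSH) ≈ £21,210.06.
Cost at Q = 960: (58,760/960)×110 + (960/2)×34.8 = £6,732.92 + £16,704.00 = £23,436.92.
Excess = £23,436.92 − £21,210.06 = £2,226.86.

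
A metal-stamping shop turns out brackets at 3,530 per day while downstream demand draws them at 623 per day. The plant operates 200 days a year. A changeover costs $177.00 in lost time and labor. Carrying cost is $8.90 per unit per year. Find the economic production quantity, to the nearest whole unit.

Annual demand D = 623 × 200 = 124,600.
Production build-up factor (1 − d/p) = 1 − 623/3,530 = 0.8235.
Q* = √(2DS / (H(1 − d/p))) = √(2 × 124,600 × 177 / (8.9 × 0.8235)).
= √(44,108,400 / 7.3293) ≈ 2453.186.

Q* ≈ 2,453 brackets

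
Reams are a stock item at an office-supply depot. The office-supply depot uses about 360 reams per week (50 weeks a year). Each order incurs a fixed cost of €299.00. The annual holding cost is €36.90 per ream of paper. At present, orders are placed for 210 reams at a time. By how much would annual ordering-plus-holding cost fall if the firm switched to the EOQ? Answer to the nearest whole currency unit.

Annual demand D = 360 × 50 = 18,000.
EOQ = √(2DS/H) = √(2 × 18,000 × 299 / 36.9) ≈ 540.10.
Cost at Q* = (D/Q*)S + (Q*/2)H = √(2DSH) ≈ €19,929.67.
Cost at Q = 210: (18,000/210)×299 + (210/2)×36.9 = €25,628.57 + €3,874.50 = €29,503.07.
Excess = €29,503.07 − €19,929.67 = €9,573.41.

Extra cost ≈ €9,573 per year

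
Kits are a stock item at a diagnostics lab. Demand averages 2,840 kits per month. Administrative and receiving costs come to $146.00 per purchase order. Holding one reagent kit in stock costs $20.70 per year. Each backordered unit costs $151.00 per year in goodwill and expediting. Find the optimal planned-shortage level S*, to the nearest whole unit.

Annual demand D = 2,840 × 12 = 34,080.
With planned backorders, Q* = √(2DS/H) · √((H+B)/B).
√(2DS/H) = √(2 × 34,080 × 146 / 20.7) = 693.356.
√((H+B)/B) = √((20.7+151)/151) = 1.0663.
Q* ≈ 739.354.
S* = Q* · H/(H+B) = 739.354 × 20.7/171.7 ≈ 89.136.

S* ≈ 89 kits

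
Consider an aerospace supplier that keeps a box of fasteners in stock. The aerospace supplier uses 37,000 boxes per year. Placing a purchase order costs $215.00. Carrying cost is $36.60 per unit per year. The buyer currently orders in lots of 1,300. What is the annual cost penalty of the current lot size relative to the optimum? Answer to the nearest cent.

EOQ = √(2DS/H) = √(2 × 37,000 × 215 / 36.6) ≈ 659.32.
Cost at Q* = (D/Q*)S + (Q*/2)H = √(2DSH) ≈ $24,131.02.
Cost at Q = 1,300: (37,000/1,300)×215 + (1,300/2)×36.6 = $6,119.23 + $23,790.00 = $29,909.23.
Excess = $29,909.23 − $24,131.02 = $5,778.21.

Extra cost ≈ $5,778.21 per year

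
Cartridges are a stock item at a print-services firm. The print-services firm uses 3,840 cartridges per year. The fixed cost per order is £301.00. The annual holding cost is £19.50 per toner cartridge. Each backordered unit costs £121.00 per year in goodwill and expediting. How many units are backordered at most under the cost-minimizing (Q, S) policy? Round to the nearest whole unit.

With planned backorders, Q* = √(2DS/H) · √((H+B)/B).
√(2DS/H) = √(2 × 3,840 × 301 / 19.5) = 344.308.
√((H+B)/B) = √((19.5+121)/121) = 1.0776.
Q* ≈ 371.015.
S* = Q* · H/(H+B) = 371.015 × 19.5/140.5 ≈ 51.493.

S* ≈ 51 cartridges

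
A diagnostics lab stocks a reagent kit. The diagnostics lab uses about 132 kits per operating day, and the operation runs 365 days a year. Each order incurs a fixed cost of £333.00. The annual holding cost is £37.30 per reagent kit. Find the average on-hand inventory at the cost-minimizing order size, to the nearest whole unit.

Average inventory ≈ 464 kits

Annual demand D = 132 × 365 = 48,180.
The optimal lot size = √(2DS/H) = √(2 × 48,180 × 333 / 37.3) ≈ 927.50.
Average inventory = Q*/2 ≈ 927.50 / 2 = 463.752.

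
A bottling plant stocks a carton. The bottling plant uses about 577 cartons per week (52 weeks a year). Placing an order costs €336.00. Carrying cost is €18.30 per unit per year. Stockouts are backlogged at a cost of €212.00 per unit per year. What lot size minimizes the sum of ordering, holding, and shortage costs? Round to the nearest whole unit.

Q* ≈ 1,094 cartons

Annual demand D = 577 × 52 = 30,004.
With planned backorders, Q* = √(2DS/H) · √((H+B)/B).
√(2DS/H) = √(2 × 30,004 × 336 / 18.3) = 1049.660.
√((H+B)/B) = √((18.3+212)/212) = 1.0423.
Q* ≈ 1094.026.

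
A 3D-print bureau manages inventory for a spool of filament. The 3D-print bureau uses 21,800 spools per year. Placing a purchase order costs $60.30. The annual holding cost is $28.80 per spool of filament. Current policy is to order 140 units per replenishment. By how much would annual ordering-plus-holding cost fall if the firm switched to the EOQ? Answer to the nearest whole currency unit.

Extra cost ≈ $2,704 per year

EOQ = √(2DS/H) = √(2 × 21,800 × 60.3 / 28.8) ≈ 302.14.
Cost at Q* = (D/Q*)S + (Q*/2)H = √(2DSH) ≈ $8,701.58.
Cost at Q = 140: (21,800/140)×60.3 + (140/2)×28.8 = $9,389.57 + $2,016.00 = $11,405.57.
Excess = $11,405.57 − $8,701.58 = $2,703.99.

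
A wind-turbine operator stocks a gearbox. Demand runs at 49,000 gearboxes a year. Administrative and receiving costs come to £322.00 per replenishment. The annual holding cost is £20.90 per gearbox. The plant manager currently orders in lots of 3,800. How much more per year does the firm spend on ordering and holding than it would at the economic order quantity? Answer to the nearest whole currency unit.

EOQ = √(2DS/H) = √(2 × 49,000 × 322 / 20.9) ≈ 1228.76.
Cost at Q* = (D/Q*)S + (Q*/2)H = √(2DSH) ≈ £25,681.13.
Cost at Q = 3,800: (49,000/3,800)×322 + (3,800/2)×20.9 = £4,152.11 + £39,710.00 = £43,862.11.
Excess = £43,862.11 − £25,681.13 = £18,180.98.

Extra cost ≈ £18,181 per year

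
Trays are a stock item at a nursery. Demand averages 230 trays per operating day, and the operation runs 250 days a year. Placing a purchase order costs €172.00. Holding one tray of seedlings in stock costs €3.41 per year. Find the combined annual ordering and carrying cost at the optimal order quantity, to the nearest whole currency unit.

Annual demand D = 230 × 250 = 57,500.
Q* = √(2DS/H) = √(2 × 57,500 × 172 / 3.41) ≈ 2408.44.
At Q*, ordering cost (D/Q*)S equals holding cost (Q*/2)H, each = √(DSH/2).
Minimum total = √(2DSH) = √(2 × 57,500 × 172 × 3.41) ≈ 8212.783.

TC* ≈ €8,213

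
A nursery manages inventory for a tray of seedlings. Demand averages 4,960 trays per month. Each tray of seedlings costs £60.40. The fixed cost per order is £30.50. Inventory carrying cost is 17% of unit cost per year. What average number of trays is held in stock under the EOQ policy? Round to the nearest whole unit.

Average inventory ≈ 297 trays

Annual demand D = 4,960 × 12 = 59,520.
Holding cost H = 0.17 × £60.40 = £10.2680 per unit per year.
The optimal lot size = √(2DS/H) = √(2 × 59,520 × 30.5 / 10.268) ≈ 594.64.
Average inventory = Q*/2 ≈ 594.64 / 2 = 297.320.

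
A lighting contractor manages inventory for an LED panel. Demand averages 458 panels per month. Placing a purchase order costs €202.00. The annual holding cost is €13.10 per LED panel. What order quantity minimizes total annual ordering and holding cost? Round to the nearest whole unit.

Q* ≈ 412 panels

Annual demand D = 458 × 12 = 5,496.
EOQ = √(2DS / H) = √(2 × 5,496 × 202 / 13.1).
= √(2,220,384 / 13.1) = √169,494.9618 ≈ 411.698.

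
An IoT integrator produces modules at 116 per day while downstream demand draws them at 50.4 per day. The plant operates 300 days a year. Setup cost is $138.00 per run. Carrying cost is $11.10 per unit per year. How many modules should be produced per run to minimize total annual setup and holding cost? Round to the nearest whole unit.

Q* ≈ 815 modules

Annual demand D = 50.4 × 300 = 15,120.
Production build-up factor (1 − d/p) = 1 − 50.4/116 = 0.5655.
Q* = √(2DS / (H(1 − d/p))) = √(2 × 15,120 × 138 / (11.1 × 0.5655)).
= √(4,173,120 / 6.2772) ≈ 815.354.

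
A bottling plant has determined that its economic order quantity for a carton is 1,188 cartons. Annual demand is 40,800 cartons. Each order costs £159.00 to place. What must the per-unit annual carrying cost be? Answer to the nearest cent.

Squaring Q* = √(2DS/H) gives Q*² = 2DS/H.
From Q* = √(2DS/H): H = 2DS / Q*² = 2 × 40,800 × 159 / 1,188² = 9.1929.

H ≈ £9.19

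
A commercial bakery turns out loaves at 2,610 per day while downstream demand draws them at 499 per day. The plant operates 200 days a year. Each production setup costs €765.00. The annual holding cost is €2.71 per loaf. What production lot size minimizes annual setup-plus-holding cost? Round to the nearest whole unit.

Annual demand D = 499 × 200 = 99,800.
Production build-up factor (1 − d/p) = 1 − 499/2,610 = 0.8088.
Q* = √(2DS / (H(1 − d/p))) = √(2 × 99,800 × 765 / (2.71 × 0.8088)).
= √(152,694,000 / 2.1919) ≈ 8346.463.

Q* ≈ 8,346 loaves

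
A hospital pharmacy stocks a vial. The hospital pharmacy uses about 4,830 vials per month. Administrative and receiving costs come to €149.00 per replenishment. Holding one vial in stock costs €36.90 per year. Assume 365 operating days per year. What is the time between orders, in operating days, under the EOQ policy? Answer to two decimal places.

Annual demand D = 4,830 × 12 = 57,960.
Q* = √(2DS/H) = √(2 × 57,960 × 149 / 36.9) ≈ 684.16.
Cycle time = Q*/D × 365 = 684.16 / 57,960 × 365 ≈ 4.308 days.

T ≈ 4.31 days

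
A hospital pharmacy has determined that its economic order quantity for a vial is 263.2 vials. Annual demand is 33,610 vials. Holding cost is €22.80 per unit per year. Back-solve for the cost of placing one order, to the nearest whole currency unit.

Squaring Q* = √(2DS/H) gives Q*² = 2DS/H.
From Q* = √(2DS/H): S = Q*²H / (2D) = 263.2² × 22.8 / (2 × 33,610) = 23.4968.

S ≈ €23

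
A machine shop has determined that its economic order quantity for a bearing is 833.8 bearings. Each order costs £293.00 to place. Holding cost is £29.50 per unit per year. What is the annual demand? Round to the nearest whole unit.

Invert the EOQ relation Q*² = 2DS/H.
From Q* = √(2DS/H): D = Q*²H / (2S) = 833.8² × 29.5 / (2 × 293) = 34998.399.

D ≈ 34,998 bearings per year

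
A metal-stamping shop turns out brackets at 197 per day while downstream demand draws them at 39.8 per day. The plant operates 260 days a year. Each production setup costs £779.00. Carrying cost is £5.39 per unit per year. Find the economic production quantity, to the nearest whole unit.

Q* ≈ 1,936 brackets

Annual demand D = 39.8 × 260 = 10,348.
Production build-up factor (1 − d/p) = 1 − 39.8/197 = 0.7980.
Q* = √(2DS / (H(1 − d/p))) = √(2 × 10,348 × 779 / (5.39 × 0.7980)).
= √(16,122,184 / 4.3011) ≈ 1936.085.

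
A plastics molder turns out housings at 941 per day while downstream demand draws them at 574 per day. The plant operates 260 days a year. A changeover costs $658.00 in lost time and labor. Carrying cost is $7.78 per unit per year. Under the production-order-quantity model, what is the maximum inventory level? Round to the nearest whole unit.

I_max ≈ 3,138 housings

Annual demand D = 574 × 260 = 149,240.
Production build-up factor (1 − d/p) = 1 − 574/941 = 0.3900.
Q* = √(2DS / (H(1 − d/p))) = √(2 × 149,240 × 658 / (7.78 × 0.3900)).
= √(196,399,840 / 3.0343) ≈ 8045.306.
Maximum inventory = Q*(1 − d/p) = 8045.306 × 0.3900 ≈ 3137.755.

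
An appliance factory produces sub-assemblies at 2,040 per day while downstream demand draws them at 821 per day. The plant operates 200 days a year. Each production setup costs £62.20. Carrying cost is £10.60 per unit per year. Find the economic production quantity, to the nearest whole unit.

Annual demand D = 821 × 200 = 164,200.
Production build-up factor (1 − d/p) = 1 − 821/2,040 = 0.5975.
Q* = √(2DS / (H(1 − d/p))) = √(2 × 164,200 × 62.2 / (10.6 × 0.5975)).
= √(20,426,480 / 6.334) ≈ 1795.796.

Q* ≈ 1,796 sub-assemblies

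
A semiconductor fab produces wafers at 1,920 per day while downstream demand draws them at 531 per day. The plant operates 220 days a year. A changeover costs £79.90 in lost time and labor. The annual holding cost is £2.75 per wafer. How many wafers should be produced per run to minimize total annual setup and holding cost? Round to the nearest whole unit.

Annual demand D = 531 × 220 = 116,820.
Production build-up factor (1 − d/p) = 1 − 531/1,920 = 0.7234.
Q* = √(2DS / (H(1 − d/p))) = √(2 × 116,820 × 79.9 / (2.75 × 0.7234)).
= √(18,667,836 / 1.9895) ≈ 3063.234.

Q* ≈ 3,063 wafers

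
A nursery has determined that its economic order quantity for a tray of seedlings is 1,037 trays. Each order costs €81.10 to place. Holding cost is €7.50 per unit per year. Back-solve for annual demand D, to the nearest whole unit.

D ≈ 49,724 trays per year

Squaring Q* = √(2DS/H) gives Q*² = 2DS/H.
From Q* = √(2DS/H): D = Q*²H / (2S) = 1,037² × 7.5 / (2 × 81.1) = 49724.214.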